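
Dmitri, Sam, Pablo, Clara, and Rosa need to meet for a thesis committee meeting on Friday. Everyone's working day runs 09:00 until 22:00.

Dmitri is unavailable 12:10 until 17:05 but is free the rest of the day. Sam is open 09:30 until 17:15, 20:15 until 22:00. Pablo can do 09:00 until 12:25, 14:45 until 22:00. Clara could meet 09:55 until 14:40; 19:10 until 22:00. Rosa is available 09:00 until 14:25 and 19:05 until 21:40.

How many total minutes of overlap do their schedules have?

Dmitri free: 09:00-12:10, 17:05-22:00 (invert busy blocks within the working day).
Sam free: 09:30-17:15, 20:15-22:00.
Pablo free: 09:00-12:25, 14:45-22:00.
Clara free: 09:55-14:40, 19:10-22:00.
Rosa free: 09:00-14:25, 19:05-21:40.
Dmitri ∩ Sam: 09:30-12:10, 17:05-17:15, 20:15-22:00.
Dmitri ∩ Sam ∩ Pablo: 09:30-12:10, 17:05-17:15, 20:15-22:00.
Dmitri ∩ Sam ∩ Pablo ∩ Clara: 09:55-12:10, 20:15-22:00.
Dmitri ∩ Sam ∩ Pablo ∩ Clara ∩ Rosa: 09:55-12:10, 20:15-21:40.
So the common availability across everyone is 09:55-12:10, 20:15-21:40.
Summing the common windows: 135 + 85 = 220 minutes.

220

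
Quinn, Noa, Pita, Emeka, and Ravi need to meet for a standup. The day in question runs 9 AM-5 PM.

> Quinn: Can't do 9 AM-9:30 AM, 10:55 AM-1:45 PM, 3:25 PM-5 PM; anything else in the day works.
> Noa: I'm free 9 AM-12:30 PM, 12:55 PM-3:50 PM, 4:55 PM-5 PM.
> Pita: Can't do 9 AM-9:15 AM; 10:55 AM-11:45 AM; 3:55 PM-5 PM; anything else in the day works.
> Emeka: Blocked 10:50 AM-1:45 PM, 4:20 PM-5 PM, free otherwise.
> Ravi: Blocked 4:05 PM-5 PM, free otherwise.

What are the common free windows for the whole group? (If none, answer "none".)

Quinn free: 09:30-10:55, 13:45-15:25 (invert busy blocks within the working day).
Noa free: 09:00-12:30, 12:55-15:50, 16:55-17:00.
Pita free: 09:15-10:55, 11:45-15:55 (invert busy blocks within the working day).
Emeka free: 09:00-10:50, 13:45-16:20 (invert busy blocks within the working day).
Ravi free: 09:00-16:05 (invert busy blocks within the working day).
Quinn ∩ Noa: 09:30-10:55, 13:45-15:25.
Quinn ∩ Noa ∩ Pita: 09:30-10:55, 13:45-15:25.
Quinn ∩ Noa ∩ Pita ∩ Emeka: 09:30-10:50, 13:45-15:25.
Quinn ∩ Noa ∩ Pita ∩ Emeka ∩ Ravi: 09:30-10:50, 13:45-15:25.

09:30-10:50, 13:45-15:25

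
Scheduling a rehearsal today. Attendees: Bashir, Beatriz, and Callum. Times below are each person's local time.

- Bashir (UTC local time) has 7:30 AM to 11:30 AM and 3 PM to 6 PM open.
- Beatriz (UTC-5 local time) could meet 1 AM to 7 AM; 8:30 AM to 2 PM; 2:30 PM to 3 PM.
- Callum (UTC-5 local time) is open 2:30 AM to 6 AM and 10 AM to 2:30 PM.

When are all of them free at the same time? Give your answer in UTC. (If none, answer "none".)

07:30-11:00, 15:00-18:00

Bashir in UTC: 07:30-11:30, 15:00-18:00.
Beatriz in UTC: 06:00-12:00, 13:30-19:00, 19:30-20:00 (add 5h to convert from UTC-5).
Callum in UTC: 07:30-11:00, 15:00-19:30 (add 5h to convert from UTC-5).
Bashir ∩ Beatriz: 07:30-11:30, 15:00-18:00.
Bashir ∩ Beatriz ∩ Callum: 07:30-11:00, 15:00-18:00.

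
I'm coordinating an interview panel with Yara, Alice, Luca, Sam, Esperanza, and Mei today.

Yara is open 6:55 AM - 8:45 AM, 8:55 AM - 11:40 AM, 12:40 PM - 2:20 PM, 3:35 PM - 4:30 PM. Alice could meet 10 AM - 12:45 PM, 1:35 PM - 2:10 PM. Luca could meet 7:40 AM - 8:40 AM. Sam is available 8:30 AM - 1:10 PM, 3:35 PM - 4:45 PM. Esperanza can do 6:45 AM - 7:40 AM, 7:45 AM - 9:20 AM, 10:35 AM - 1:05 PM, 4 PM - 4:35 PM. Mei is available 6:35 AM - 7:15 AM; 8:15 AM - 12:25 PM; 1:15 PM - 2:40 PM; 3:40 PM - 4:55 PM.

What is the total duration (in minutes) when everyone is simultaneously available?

Yara ∩ Alice: 10:00-11:40, 12:40-12:45, 13:35-14:10.
Yara ∩ Alice ∩ Luca: ∅.
Yara ∩ Alice ∩ Luca ∩ Sam: ∅.
Yara ∩ Alice ∩ Luca ∩ Sam ∩ Esperanza: ∅.
Yara ∩ Alice ∩ Luca ∩ Sam ∩ Esperanza ∩ Mei: ∅.
There is no time when everyone is free.
There is no common window, so the total is 0 minutes.

0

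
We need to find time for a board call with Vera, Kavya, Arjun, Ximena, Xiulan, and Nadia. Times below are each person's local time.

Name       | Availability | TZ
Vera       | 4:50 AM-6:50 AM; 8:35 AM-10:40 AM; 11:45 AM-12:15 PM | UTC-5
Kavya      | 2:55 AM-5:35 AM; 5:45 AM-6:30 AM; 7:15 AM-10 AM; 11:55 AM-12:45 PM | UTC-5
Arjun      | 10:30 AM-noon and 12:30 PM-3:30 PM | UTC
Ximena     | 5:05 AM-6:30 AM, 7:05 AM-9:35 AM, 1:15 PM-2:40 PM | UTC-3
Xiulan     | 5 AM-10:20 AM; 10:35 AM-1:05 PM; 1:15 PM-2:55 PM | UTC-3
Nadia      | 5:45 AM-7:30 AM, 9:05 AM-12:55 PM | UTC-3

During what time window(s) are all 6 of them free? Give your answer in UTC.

Vera in UTC: 09:50-11:50, 13:35-15:40, 16:45-17:15 (add 5h to convert from UTC-5).
Kavya in UTC: 07:55-10:35, 10:45-11:30, 12:15-15:00, 16:55-17:45 (add 5h to convert from UTC-5).
Arjun in UTC: 10:30-12:00, 12:30-15:30.
Ximena in UTC: 08:05-09:30, 10:05-12:35, 16:15-17:40 (add 3h to convert from UTC-3).
Xiulan in UTC: 08:00-13:20, 13:35-16:05, 16:15-17:55 (add 3h to convert from UTC-3).
Nadia in UTC: 08:45-10:30, 12:05-15:55 (add 3h to convert from UTC-3).
Vera ∩ Kavya: 09:50-10:35, 10:45-11:30, 13:35-15:00, 16:55-17:15.
Vera ∩ Kavya ∩ Arjun: 10:30-10:35, 10:45-11:30, 13:35-15:00.
Vera ∩ Kavya ∩ Arjun ∩ Ximena: 10:30-10:35, 10:45-11:30.
Vera ∩ Kavya ∩ Arjun ∩ Ximena ∩ Xiulan: 10:30-10:35, 10:45-11:30.
Vera ∩ Kavya ∩ Arjun ∩ Ximena ∩ Xiulan ∩ Nadia: ∅.
There is no time when everyone is free.

none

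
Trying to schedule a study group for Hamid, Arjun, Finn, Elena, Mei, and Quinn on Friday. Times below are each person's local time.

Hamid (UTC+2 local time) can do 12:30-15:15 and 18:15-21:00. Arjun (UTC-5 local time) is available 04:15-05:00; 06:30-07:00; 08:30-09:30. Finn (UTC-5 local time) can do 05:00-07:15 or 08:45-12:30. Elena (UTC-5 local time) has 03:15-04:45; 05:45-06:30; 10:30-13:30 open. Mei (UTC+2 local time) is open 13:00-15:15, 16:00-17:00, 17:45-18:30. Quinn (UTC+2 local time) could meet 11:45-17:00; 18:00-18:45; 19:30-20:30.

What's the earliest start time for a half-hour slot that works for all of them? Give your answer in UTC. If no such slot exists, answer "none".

none

Hamid in UTC: 10:30-13:15, 16:15-19:00 (subtract 2h to convert from UTC+2).
Arjun in UTC: 09:15-10:00, 11:30-12:00, 13:30-14:30 (add 5h to convert from UTC-5).
Finn in UTC: 10:00-12:15, 13:45-17:30 (add 5h to convert from UTC-5).
Elena in UTC: 08:15-09:45, 10:45-11:30, 15:30-18:30 (add 5h to convert from UTC-5).
Mei in UTC: 11:00-13:15, 14:00-15:00, 15:45-16:30 (subtract 2h to convert from UTC+2).
Quinn in UTC: 09:45-15:00, 16:00-16:45, 17:30-18:30 (subtract 2h to convert from UTC+2).
Hamid ∩ Arjun: 11:30-12:00.
Hamid ∩ Arjun ∩ Finn: 11:30-12:00.
Hamid ∩ Arjun ∩ Finn ∩ Elena: ∅.
Hamid ∩ Arjun ∩ Finn ∩ Elena ∩ Mei: ∅.
Hamid ∩ Arjun ∩ Finn ∩ Elena ∩ Mei ∩ Quinn: ∅.
There is no time when everyone is free.
No common window is at least 30 minutes long.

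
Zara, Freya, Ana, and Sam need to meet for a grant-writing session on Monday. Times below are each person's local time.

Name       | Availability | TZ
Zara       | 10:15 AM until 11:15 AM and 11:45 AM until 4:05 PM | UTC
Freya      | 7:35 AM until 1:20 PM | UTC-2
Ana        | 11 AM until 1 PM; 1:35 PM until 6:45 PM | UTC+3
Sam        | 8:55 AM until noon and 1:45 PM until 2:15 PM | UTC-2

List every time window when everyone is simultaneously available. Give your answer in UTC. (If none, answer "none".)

Zara in UTC: 10:15-11:15, 11:45-16:05.
Freya in UTC: 09:35-15:20 (add 2h to convert from UTC-2).
Ana in UTC: 08:00-10:00, 10:35-15:45 (subtract 3h to convert from UTC+3).
Sam in UTC: 10:55-14:00, 15:45-16:15 (add 2h to convert from UTC-2).
Zara ∩ Freya: 10:15-11:15, 11:45-15:20.
Zara ∩ Freya ∩ Ana: 10:35-11:15, 11:45-15:20.
Zara ∩ Freya ∩ Ana ∩ Sam: 10:55-11:15, 11:45-14:00.
Those are the intersection windows.

10:55-11:15, 11:45-14:00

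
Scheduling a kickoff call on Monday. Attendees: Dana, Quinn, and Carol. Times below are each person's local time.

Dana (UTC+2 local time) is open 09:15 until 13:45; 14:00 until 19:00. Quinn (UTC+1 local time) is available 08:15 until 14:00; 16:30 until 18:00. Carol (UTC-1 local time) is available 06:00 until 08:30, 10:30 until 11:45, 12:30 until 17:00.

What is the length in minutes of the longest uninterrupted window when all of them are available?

135

Dana in UTC: 07:15-11:45, 12:00-17:00 (subtract 2h to convert from UTC+2).
Quinn in UTC: 07:15-13:00, 15:30-17:00 (subtract 1h to convert from UTC+1).
Carol in UTC: 07:00-09:30, 11:30-12:45, 13:30-18:00 (add 1h to convert from UTC-1).
Dana ∩ Quinn: 07:15-11:45, 12:00-13:00, 15:30-17:00.
Dana ∩ Quinn ∩ Carol: 07:15-09:30, 11:30-11:45, 12:00-12:45, 15:30-17:00.
The longest is 07:15-09:30 at 135 minutes.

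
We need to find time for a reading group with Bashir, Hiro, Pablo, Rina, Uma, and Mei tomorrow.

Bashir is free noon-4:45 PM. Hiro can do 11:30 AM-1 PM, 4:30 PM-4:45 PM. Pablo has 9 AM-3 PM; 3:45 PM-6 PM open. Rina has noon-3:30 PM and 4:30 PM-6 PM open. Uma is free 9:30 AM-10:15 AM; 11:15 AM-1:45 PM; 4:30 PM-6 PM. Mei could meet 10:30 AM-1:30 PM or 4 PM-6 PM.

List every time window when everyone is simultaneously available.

Bashir ∩ Hiro: 12:00-13:00, 16:30-16:45.
Bashir ∩ Hiro ∩ Pablo: 12:00-13:00, 16:30-16:45.
Bashir ∩ Hiro ∩ Pablo ∩ Rina: 12:00-13:00, 16:30-16:45.
Bashir ∩ Hiro ∩ Pablo ∩ Rina ∩ Uma: 12:00-13:00, 16:30-16:45.
Bashir ∩ Hiro ∩ Pablo ∩ Rina ∩ Uma ∩ Mei: 12:00-13:00, 16:30-16:45.

12:00-13:00, 16:30-16:45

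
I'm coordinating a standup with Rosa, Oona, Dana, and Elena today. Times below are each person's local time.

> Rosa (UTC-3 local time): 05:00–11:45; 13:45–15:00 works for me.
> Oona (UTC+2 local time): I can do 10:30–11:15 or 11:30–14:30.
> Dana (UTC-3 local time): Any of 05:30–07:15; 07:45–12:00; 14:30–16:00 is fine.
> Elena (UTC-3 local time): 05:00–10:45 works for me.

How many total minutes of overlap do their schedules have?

195

Rosa in UTC: 08:00-14:45, 16:45-18:00 (add 3h to convert from UTC-3).
Oona in UTC: 08:30-09:15, 09:30-12:30 (subtract 2h to convert from UTC+2).
Dana in UTC: 08:30-10:15, 10:45-15:00, 17:30-19:00 (add 3h to convert from UTC-3).
Elena in UTC: 08:00-13:45 (add 3h to convert from UTC-3).
Rosa ∩ Oona: 08:30-09:15, 09:30-12:30.
Rosa ∩ Oona ∩ Dana: 08:30-09:15, 09:30-10:15, 10:45-12:30.
Rosa ∩ Oona ∩ Dana ∩ Elena: 08:30-09:15, 09:30-10:15, 10:45-12:30.
Summing the common windows: 45 + 45 + 105 = 195 minutes.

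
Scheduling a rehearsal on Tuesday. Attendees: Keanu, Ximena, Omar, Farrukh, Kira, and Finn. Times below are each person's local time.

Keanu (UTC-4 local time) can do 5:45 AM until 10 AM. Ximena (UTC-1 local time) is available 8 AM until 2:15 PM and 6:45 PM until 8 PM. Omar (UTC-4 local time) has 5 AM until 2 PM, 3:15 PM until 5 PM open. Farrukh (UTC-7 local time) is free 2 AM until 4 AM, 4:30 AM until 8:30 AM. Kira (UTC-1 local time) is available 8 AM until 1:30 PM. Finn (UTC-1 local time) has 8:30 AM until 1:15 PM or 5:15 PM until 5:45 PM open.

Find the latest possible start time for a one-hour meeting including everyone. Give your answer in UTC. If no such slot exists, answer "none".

Keanu in UTC: 09:45-14:00 (add 4h to convert from UTC-4).
Ximena in UTC: 09:00-15:15, 19:45-21:00 (add 1h to convert from UTC-1).
Omar in UTC: 09:00-18:00, 19:15-21:00 (add 4h to convert from UTC-4).
Farrukh in UTC: 09:00-11:00, 11:30-15:30 (add 7h to convert from UTC-7).
Kira in UTC: 09:00-14:30 (add 1h to convert from UTC-1).
Finn in UTC: 09:30-14:15, 18:15-18:45 (add 1h to convert from UTC-1).
Keanu ∩ Ximena: 09:45-14:00.
Keanu ∩ Ximena ∩ Omar: 09:45-14:00.
Keanu ∩ Ximena ∩ Omar ∩ Farrukh: 09:45-11:00, 11:30-14:00.
Keanu ∩ Ximena ∩ Omar ∩ Farrukh ∩ Kira: 09:45-11:00, 11:30-14:00.
Keanu ∩ Ximena ∩ Omar ∩ Farrukh ∩ Kira ∩ Finn: 09:45-11:00, 11:30-14:00.
Those are the intersection windows.
The last common window of at least 60 minutes is 11:30-14:00; a 60-minute meeting can start as late as 13:00 and still end by 14:00.

13:00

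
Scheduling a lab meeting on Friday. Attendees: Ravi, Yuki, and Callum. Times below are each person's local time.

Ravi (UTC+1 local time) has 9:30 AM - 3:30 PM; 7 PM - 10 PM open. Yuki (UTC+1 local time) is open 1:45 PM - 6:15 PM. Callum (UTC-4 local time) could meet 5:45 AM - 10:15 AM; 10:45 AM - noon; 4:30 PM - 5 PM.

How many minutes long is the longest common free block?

Ravi in UTC: 08:30-14:30, 18:00-21:00 (subtract 1h to convert from UTC+1).
Yuki in UTC: 12:45-17:15 (subtract 1h to convert from UTC+1).
Callum in UTC: 09:45-14:15, 14:45-16:00, 20:30-21:00 (add 4h to convert from UTC-4).
Ravi ∩ Yuki: 12:45-14:30.
Ravi ∩ Yuki ∩ Callum: 12:45-14:15.
The longest is 12:45-14:15 at 90 minutes.

90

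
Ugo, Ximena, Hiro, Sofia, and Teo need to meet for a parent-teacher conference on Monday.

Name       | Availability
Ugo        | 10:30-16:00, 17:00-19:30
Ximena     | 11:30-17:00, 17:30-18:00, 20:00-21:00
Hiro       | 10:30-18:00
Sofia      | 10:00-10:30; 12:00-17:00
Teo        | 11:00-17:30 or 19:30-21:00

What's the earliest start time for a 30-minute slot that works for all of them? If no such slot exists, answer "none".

12:00

Ugo ∩ Ximena: 11:30-16:00, 17:30-18:00.
Ugo ∩ Ximena ∩ Hiro: 11:30-16:00, 17:30-18:00.
Ugo ∩ Ximena ∩ Hiro ∩ Sofia: 12:00-16:00.
Ugo ∩ Ximena ∩ Hiro ∩ Sofia ∩ Teo: 12:00-16:00.
So the common availability across everyone is 12:00-16:00.
The first common window of at least 30 minutes is 12:00-16:00, so the earliest start is 12:00.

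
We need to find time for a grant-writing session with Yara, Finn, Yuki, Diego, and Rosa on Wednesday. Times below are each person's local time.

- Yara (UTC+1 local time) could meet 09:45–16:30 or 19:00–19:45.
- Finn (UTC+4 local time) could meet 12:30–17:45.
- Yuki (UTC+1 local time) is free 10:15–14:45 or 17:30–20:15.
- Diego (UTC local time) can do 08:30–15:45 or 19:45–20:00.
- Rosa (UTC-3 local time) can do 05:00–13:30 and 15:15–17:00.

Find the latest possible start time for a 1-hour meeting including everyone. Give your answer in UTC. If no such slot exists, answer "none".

12:45

Yara in UTC: 08:45-15:30, 18:00-18:45 (subtract 1h to convert from UTC+1).
Finn in UTC: 08:30-13:45 (subtract 4h to convert from UTC+4).
Yuki in UTC: 09:15-13:45, 16:30-19:15 (subtract 1h to convert from UTC+1).
Diego in UTC: 08:30-15:45, 19:45-20:00.
Rosa in UTC: 08:00-16:30, 18:15-20:00 (add 3h to convert from UTC-3).
Yara ∩ Finn: 08:45-13:45.
Yara ∩ Finn ∩ Yuki: 09:15-13:45.
Yara ∩ Finn ∩ Yuki ∩ Diego: 09:15-13:45.
Yara ∩ Finn ∩ Yuki ∩ Diego ∩ Rosa: 09:15-13:45.
Those are the intersection windows.
The last common window of at least 60 minutes is 09:15-13:45; a 60-minute meeting can start as late as 12:45 and still end by 13:45.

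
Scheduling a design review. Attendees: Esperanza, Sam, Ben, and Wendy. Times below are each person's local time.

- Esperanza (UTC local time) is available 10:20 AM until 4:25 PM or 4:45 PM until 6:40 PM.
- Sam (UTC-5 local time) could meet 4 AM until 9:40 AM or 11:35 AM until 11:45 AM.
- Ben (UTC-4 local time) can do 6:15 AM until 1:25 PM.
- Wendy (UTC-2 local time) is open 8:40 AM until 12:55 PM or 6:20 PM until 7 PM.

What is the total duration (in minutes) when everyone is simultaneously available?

240

Esperanza in UTC: 10:20-16:25, 16:45-18:40.
Sam in UTC: 09:00-14:40, 16:35-16:45 (add 5h to convert from UTC-5).
Ben in UTC: 10:15-17:25 (add 4h to convert from UTC-4).
Wendy in UTC: 10:40-14:55, 20:20-21:00 (add 2h to convert from UTC-2).
Esperanza ∩ Sam: 10:20-14:40.
Esperanza ∩ Sam ∩ Ben: 10:20-14:40.
Esperanza ∩ Sam ∩ Ben ∩ Wendy: 10:40-14:40.
That's a single block of 240 minutes.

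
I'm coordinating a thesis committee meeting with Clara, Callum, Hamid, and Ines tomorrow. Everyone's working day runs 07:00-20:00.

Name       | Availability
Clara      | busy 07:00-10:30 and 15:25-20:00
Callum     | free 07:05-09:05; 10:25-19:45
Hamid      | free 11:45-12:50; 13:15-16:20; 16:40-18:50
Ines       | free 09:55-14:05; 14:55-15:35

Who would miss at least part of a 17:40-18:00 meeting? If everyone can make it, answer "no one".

Clara free: 10:30-15:25 (invert busy blocks within the working day).
Callum free: 07:05-09:05, 10:25-19:45.
Hamid free: 11:45-12:50, 13:15-16:20, 16:40-18:50.
Ines free: 09:55-14:05, 14:55-15:35.
Clara: not fully free for 17:40-18:00. Callum: free for 17:40-18:00. Hamid: free for 17:40-18:00. Ines: not fully free for 17:40-18:00.

Clara, Ines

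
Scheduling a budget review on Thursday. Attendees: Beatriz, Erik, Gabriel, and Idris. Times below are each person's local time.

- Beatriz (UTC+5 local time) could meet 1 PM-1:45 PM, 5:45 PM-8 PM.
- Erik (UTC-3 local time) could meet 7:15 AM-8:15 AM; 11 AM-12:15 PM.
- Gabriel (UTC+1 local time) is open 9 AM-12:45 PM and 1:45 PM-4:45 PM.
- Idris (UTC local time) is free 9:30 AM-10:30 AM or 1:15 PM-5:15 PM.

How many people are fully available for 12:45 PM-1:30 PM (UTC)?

2

Beatriz in UTC: 08:00-08:45, 12:45-15:00 (subtract 5h to convert from UTC+5).
Erik in UTC: 10:15-11:15, 14:00-15:15 (add 3h to convert from UTC-3).
Gabriel in UTC: 08:00-11:45, 12:45-15:45 (subtract 1h to convert from UTC+1).
Idris in UTC: 09:30-10:30, 13:15-17:15.
Beatriz and Gabriel can make the full 12:45-13:30 slot — that's 2.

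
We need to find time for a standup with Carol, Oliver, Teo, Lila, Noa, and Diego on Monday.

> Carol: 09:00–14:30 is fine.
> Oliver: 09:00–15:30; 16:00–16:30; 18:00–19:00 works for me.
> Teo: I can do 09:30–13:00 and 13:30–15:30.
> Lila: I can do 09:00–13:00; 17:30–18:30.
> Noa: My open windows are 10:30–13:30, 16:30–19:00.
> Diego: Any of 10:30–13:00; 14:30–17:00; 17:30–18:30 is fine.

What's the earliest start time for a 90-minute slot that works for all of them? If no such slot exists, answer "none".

10:30

Carol ∩ Oliver: 09:00-14:30.
Carol ∩ Oliver ∩ Teo: 09:30-13:00, 13:30-14:30.
Carol ∩ Oliver ∩ Teo ∩ Lila: 09:30-13:00.
Carol ∩ Oliver ∩ Teo ∩ Lila ∩ Noa: 10:30-13:00.
Carol ∩ Oliver ∩ Teo ∩ Lila ∩ Noa ∩ Diego: 10:30-13:00.
The first common window of at least 90 minutes is 10:30-13:00, so the earliest start is 10:30.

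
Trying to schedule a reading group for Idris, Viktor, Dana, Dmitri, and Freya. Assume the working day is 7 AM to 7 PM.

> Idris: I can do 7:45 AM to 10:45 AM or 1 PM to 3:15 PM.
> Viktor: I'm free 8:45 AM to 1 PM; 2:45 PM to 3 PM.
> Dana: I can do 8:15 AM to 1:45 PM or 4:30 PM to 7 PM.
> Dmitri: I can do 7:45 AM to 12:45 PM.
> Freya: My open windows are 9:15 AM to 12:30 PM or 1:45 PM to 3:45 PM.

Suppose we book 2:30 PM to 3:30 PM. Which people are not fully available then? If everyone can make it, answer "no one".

Idris: not fully free for 14:30-15:30. Viktor: not fully free for 14:30-15:30. Dana: not fully free for 14:30-15:30. Dmitri: not fully free for 14:30-15:30. Freya: free for 14:30-15:30.

Dana, Dmitri, Idris, Viktor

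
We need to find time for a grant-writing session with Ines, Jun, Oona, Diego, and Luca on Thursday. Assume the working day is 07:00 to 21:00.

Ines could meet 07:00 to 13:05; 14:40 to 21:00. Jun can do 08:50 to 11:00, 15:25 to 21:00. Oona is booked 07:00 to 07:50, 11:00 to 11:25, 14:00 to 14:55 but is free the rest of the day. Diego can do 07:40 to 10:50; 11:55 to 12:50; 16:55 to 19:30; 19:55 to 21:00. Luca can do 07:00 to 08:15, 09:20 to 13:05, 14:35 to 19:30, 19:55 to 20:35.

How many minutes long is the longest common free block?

Ines free: 07:00-13:05, 14:40-21:00.
Jun free: 08:50-11:00, 15:25-21:00.
Oona free: 07:50-11:00, 11:25-14:00, 14:55-21:00 (invert busy blocks within the working day).
Diego free: 07:40-10:50, 11:55-12:50, 16:55-19:30, 19:55-21:00.
Luca free: 07:00-08:15, 09:20-13:05, 14:35-19:30, 19:55-20:35.
Ines ∩ Jun: 08:50-11:00, 15:25-21:00.
Ines ∩ Jun ∩ Oona: 08:50-11:00, 15:25-21:00.
Ines ∩ Jun ∩ Oona ∩ Diego: 08:50-10:50, 16:55-19:30, 19:55-21:00.
Ines ∩ Jun ∩ Oona ∩ Diego ∩ Luca: 09:20-10:50, 16:55-19:30, 19:55-20:35.
The longest is 16:55-19:30 at 155 minutes.

155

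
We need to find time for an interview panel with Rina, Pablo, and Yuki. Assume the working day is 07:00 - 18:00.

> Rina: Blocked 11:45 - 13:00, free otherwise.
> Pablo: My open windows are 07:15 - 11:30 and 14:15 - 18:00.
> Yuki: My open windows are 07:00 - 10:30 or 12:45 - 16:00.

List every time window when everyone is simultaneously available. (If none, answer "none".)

07:15-10:30, 14:15-16:00

Rina free: 07:00-11:45, 13:00-18:00 (invert busy blocks within the working day).
Pablo free: 07:15-11:30, 14:15-18:00.
Yuki free: 07:00-10:30, 12:45-16:00.
Rina ∩ Pablo: 07:15-11:30, 14:15-18:00.
Rina ∩ Pablo ∩ Yuki: 07:15-10:30, 14:15-16:00.
So the common availability across everyone is 07:15-10:30, 14:15-16:00.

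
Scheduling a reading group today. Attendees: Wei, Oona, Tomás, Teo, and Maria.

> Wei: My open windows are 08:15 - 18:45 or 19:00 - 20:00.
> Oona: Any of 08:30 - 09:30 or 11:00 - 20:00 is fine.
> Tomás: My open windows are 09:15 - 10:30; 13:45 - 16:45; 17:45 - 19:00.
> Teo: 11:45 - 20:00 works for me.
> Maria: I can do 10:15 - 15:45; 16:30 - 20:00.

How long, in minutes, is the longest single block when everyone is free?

120

Wei ∩ Oona: 08:30-09:30, 11:00-18:45, 19:00-20:00.
Wei ∩ Oona ∩ Tomás: 09:15-09:30, 13:45-16:45, 17:45-18:45.
Wei ∩ Oona ∩ Tomás ∩ Teo: 13:45-16:45, 17:45-18:45.
Wei ∩ Oona ∩ Tomás ∩ Teo ∩ Maria: 13:45-15:45, 16:30-16:45, 17:45-18:45.
Those are the intersection windows.
The longest is 13:45-15:45 at 120 minutes.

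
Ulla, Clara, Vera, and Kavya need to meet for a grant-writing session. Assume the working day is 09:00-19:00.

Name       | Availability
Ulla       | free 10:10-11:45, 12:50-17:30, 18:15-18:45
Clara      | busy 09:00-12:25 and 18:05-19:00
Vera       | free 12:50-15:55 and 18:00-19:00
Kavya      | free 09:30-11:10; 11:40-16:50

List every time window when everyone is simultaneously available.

12:50-15:55

Ulla free: 10:10-11:45, 12:50-17:30, 18:15-18:45.
Clara free: 12:25-18:05 (invert busy blocks within the working day).
Vera free: 12:50-15:55, 18:00-19:00.
Kavya free: 09:30-11:10, 11:40-16:50.
Ulla ∩ Clara: 12:50-17:30.
Ulla ∩ Clara ∩ Vera: 12:50-15:55.
Ulla ∩ Clara ∩ Vera ∩ Kavya: 12:50-15:55.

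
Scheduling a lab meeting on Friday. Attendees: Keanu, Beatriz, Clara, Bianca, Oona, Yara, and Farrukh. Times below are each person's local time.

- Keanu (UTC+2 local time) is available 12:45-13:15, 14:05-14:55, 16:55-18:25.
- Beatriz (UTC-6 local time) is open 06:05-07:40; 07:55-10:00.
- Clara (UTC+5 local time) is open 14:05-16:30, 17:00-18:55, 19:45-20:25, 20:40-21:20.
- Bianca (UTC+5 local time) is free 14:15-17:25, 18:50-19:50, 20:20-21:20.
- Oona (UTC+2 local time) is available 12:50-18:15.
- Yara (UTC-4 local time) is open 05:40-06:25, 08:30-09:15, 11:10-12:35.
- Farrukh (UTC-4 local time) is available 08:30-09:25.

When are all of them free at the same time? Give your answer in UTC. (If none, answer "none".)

Keanu in UTC: 10:45-11:15, 12:05-12:55, 14:55-16:25 (subtract 2h to convert from UTC+2).
Beatriz in UTC: 12:05-13:40, 13:55-16:00 (add 6h to convert from UTC-6).
Clara in UTC: 09:05-11:30, 12:00-13:55, 14:45-15:25, 15:40-16:20 (subtract 5h to convert from UTC+5).
Bianca in UTC: 09:15-12:25, 13:50-14:50, 15:20-16:20 (subtract 5h to convert from UTC+5).
Oona in UTC: 10:50-16:15 (subtract 2h to convert from UTC+2).
Yara in UTC: 09:40-10:25, 12:30-13:15, 15:10-16:35 (add 4h to convert from UTC-4).
Farrukh in UTC: 12:30-13:25 (add 4h to convert from UTC-4).
Keanu ∩ Beatriz: 12:05-12:55, 14:55-16:00.
Keanu ∩ Beatriz ∩ Clara: 12:05-12:55, 14:55-15:25, 15:40-16:00.
Keanu ∩ Beatriz ∩ Clara ∩ Bianca: 12:05-12:25, 15:20-15:25, 15:40-16:00.
Keanu ∩ Beatriz ∩ Clara ∩ Bianca ∩ Oona: 12:05-12:25, 15:20-15:25, 15:40-16:00.
Keanu ∩ Beatriz ∩ Clara ∩ Bianca ∩ Oona ∩ Yara: 15:20-15:25, 15:40-16:00.
Keanu ∩ Beatriz ∩ Clara ∩ Bianca ∩ Oona ∩ Yara ∩ Farrukh: ∅.
There is no time when everyone is free.

none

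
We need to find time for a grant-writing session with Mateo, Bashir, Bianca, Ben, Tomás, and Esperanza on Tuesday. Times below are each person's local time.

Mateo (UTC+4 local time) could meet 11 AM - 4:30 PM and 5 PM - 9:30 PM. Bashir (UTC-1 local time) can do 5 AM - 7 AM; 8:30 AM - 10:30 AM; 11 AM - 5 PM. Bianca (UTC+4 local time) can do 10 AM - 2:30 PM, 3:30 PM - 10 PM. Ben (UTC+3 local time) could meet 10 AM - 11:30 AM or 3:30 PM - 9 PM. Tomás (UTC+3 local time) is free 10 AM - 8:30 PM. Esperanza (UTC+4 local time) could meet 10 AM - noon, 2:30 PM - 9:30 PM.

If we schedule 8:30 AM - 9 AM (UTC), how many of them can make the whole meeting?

Mateo in UTC: 07:00-12:30, 13:00-17:30 (subtract 4h to convert from UTC+4).
Bashir in UTC: 06:00-08:00, 09:30-11:30, 12:00-18:00 (add 1h to convert from UTC-1).
Bianca in UTC: 06:00-10:30, 11:30-18:00 (subtract 4h to convert from UTC+4).
Ben in UTC: 07:00-08:30, 12:30-18:00 (subtract 3h to convert from UTC+3).
Tomás in UTC: 07:00-17:30 (subtract 3h to convert from UTC+3).
Esperanza in UTC: 06:00-08:00, 10:30-17:30 (subtract 4h to convert from UTC+4).
Mateo, Bianca, and Tomás can make the full 08:30-09:00 slot — that's 3.

3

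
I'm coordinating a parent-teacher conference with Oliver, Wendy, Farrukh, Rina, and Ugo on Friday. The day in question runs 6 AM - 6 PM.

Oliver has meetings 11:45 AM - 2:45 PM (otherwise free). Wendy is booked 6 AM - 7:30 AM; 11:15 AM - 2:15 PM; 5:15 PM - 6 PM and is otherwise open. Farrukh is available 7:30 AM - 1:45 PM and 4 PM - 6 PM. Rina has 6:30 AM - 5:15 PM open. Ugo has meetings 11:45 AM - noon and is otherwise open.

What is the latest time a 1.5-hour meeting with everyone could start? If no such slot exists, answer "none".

09:45

Oliver free: 06:00-11:45, 14:45-18:00 (invert busy blocks within the working day).
Wendy free: 07:30-11:15, 14:15-17:15 (invert busy blocks within the working day).
Farrukh free: 07:30-13:45, 16:00-18:00.
Rina free: 06:30-17:15.
Ugo free: 06:00-11:45, 12:00-18:00 (invert busy blocks within the working day).
Oliver ∩ Wendy: 07:30-11:15, 14:45-17:15.
Oliver ∩ Wendy ∩ Farrukh: 07:30-11:15, 16:00-17:15.
Oliver ∩ Wendy ∩ Farrukh ∩ Rina: 07:30-11:15, 16:00-17:15.
Oliver ∩ Wendy ∩ Farrukh ∩ Rina ∩ Ugo: 07:30-11:15, 16:00-17:15.
The last common window of at least 90 minutes is 07:30-11:15; a 90-minute meeting can start as late as 09:45 and still end by 11:15.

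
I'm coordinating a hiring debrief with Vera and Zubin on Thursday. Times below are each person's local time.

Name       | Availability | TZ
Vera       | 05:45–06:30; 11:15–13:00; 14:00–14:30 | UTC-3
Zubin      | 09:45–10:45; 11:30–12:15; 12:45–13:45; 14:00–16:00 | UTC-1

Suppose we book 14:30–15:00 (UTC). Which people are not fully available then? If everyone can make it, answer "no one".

Zubin

Vera in UTC: 08:45-09:30, 14:15-16:00, 17:00-17:30 (add 3h to convert from UTC-3).
Zubin in UTC: 10:45-11:45, 12:30-13:15, 13:45-14:45, 15:00-17:00 (add 1h to convert from UTC-1).
Vera: free for 14:30-15:00. Zubin: not fully free for 14:30-15:00.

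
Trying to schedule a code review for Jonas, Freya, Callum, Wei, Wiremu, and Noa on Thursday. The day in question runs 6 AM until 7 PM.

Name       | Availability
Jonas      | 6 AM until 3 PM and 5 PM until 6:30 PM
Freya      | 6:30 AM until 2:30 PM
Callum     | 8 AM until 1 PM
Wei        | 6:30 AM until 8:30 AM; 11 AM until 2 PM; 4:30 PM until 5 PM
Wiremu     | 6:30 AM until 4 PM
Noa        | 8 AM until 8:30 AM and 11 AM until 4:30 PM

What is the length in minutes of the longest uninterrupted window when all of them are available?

120

Jonas ∩ Freya: 06:30-14:30.
Jonas ∩ Freya ∩ Callum: 08:00-13:00.
Jonas ∩ Freya ∩ Callum ∩ Wei: 08:00-08:30, 11:00-13:00.
Jonas ∩ Freya ∩ Callum ∩ Wei ∩ Wiremu: 08:00-08:30, 11:00-13:00.
Jonas ∩ Freya ∩ Callum ∩ Wei ∩ Wiremu ∩ Noa: 08:00-08:30, 11:00-13:00.
The longest is 11:00-13:00 at 120 minutes.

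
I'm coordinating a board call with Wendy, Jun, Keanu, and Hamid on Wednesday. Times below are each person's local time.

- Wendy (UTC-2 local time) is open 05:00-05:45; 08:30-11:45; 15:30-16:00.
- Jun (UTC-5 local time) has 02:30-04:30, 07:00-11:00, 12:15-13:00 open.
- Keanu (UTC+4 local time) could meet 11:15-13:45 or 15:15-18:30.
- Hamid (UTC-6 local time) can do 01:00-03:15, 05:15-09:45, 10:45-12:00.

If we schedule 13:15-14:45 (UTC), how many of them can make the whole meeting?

2

Wendy in UTC: 07:00-07:45, 10:30-13:45, 17:30-18:00 (add 2h to convert from UTC-2).
Jun in UTC: 07:30-09:30, 12:00-16:00, 17:15-18:00 (add 5h to convert from UTC-5).
Keanu in UTC: 07:15-09:45, 11:15-14:30 (subtract 4h to convert from UTC+4).
Hamid in UTC: 07:00-09:15, 11:15-15:45, 16:45-18:00 (add 6h to convert from UTC-6).
Jun and Hamid can make the full 13:15-14:45 slot — that's 2.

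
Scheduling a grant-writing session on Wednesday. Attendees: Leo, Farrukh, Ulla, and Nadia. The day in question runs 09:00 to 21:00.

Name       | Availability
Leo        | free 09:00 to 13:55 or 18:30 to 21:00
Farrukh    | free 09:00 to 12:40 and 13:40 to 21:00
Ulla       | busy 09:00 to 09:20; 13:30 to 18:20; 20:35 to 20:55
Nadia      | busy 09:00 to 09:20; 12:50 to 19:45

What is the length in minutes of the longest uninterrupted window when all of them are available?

200

Leo free: 09:00-13:55, 18:30-21:00.
Farrukh free: 09:00-12:40, 13:40-21:00.
Ulla free: 09:20-13:30, 18:20-20:35, 20:55-21:00 (invert busy blocks within the working day).
Nadia free: 09:20-12:50, 19:45-21:00 (invert busy blocks within the working day).
Leo ∩ Farrukh: 09:00-12:40, 13:40-13:55, 18:30-21:00.
Leo ∩ Farrukh ∩ Ulla: 09:20-12:40, 18:30-20:35, 20:55-21:00.
Leo ∩ Farrukh ∩ Ulla ∩ Nadia: 09:20-12:40, 19:45-20:35, 20:55-21:00.
The longest is 09:20-12:40 at 200 minutes.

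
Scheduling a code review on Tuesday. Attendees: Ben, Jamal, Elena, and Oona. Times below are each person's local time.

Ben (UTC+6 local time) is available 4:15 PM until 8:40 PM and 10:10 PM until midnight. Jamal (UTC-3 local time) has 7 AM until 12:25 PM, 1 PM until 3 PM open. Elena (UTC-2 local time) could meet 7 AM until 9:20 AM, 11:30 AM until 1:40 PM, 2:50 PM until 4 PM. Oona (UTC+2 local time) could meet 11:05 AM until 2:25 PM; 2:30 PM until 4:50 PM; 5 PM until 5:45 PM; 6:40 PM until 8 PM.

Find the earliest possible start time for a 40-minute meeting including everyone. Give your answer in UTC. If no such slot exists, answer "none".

Ben in UTC: 10:15-14:40, 16:10-18:00 (subtract 6h to convert from UTC+6).
Jamal in UTC: 10:00-15:25, 16:00-18:00 (add 3h to convert from UTC-3).
Elena in UTC: 09:00-11:20, 13:30-15:40, 16:50-18:00 (add 2h to convert from UTC-2).
Oona in UTC: 09:05-12:25, 12:30-14:50, 15:00-15:45, 16:40-18:00 (subtract 2h to convert from UTC+2).
Ben ∩ Jamal: 10:15-14:40, 16:10-18:00.
Ben ∩ Jamal ∩ Elena: 10:15-11:20, 13:30-14:40, 16:50-18:00.
Ben ∩ Jamal ∩ Elena ∩ Oona: 10:15-11:20, 13:30-14:40, 16:50-18:00.
The first common window of at least 40 minutes is 10:15-11:20, so the earliest start is 10:15.

10:15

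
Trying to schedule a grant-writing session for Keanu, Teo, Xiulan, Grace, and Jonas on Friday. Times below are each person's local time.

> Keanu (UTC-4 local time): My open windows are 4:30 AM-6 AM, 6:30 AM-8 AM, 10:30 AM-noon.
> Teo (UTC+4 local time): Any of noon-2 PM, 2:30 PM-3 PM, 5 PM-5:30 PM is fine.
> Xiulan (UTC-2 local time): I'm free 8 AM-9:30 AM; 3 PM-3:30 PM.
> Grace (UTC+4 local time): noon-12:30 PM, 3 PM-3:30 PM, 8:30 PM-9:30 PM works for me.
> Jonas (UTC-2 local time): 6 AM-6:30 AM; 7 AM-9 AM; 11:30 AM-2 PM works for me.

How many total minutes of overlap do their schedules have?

Keanu in UTC: 08:30-10:00, 10:30-12:00, 14:30-16:00 (add 4h to convert from UTC-4).
Teo in UTC: 08:00-10:00, 10:30-11:00, 13:00-13:30 (subtract 4h to convert from UTC+4).
Xiulan in UTC: 10:00-11:30, 17:00-17:30 (add 2h to convert from UTC-2).
Grace in UTC: 08:00-08:30, 11:00-11:30, 16:30-17:30 (subtract 4h to convert from UTC+4).
Jonas in UTC: 08:00-08:30, 09:00-11:00, 13:30-16:00 (add 2h to convert from UTC-2).
Keanu ∩ Teo: 08:30-10:00, 10:30-11:00.
Keanu ∩ Teo ∩ Xiulan: 10:30-11:00.
Keanu ∩ Teo ∩ Xiulan ∩ Grace: ∅.
Keanu ∩ Teo ∩ Xiulan ∩ Grace ∩ Jonas: ∅.
There is no time when everyone is free.
There is no common window, so the total is 0 minutes.

0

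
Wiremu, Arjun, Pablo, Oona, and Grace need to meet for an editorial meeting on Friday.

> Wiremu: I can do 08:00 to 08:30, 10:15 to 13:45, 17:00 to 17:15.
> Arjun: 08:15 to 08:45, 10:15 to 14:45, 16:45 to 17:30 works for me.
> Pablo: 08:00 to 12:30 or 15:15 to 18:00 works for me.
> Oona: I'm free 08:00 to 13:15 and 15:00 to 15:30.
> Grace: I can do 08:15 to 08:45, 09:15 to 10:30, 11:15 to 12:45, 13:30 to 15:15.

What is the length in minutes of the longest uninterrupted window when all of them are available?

75

Wiremu ∩ Arjun: 08:15-08:30, 10:15-13:45, 17:00-17:15.
Wiremu ∩ Arjun ∩ Pablo: 08:15-08:30, 10:15-12:30, 17:00-17:15.
Wiremu ∩ Arjun ∩ Pablo ∩ Oona: 08:15-08:30, 10:15-12:30.
Wiremu ∩ Arjun ∩ Pablo ∩ Oona ∩ Grace: 08:15-08:30, 10:15-10:30, 11:15-12:30.
So the common availability across everyone is 08:15-08:30, 10:15-10:30, 11:15-12:30.
The longest is 11:15-12:30 at 75 minutes.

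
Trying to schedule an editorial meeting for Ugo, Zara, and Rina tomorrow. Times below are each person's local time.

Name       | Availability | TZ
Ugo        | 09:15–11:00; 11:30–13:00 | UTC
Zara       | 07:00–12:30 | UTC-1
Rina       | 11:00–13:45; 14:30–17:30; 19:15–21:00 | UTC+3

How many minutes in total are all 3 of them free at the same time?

Ugo in UTC: 09:15-11:00, 11:30-13:00.
Zara in UTC: 08:00-13:30 (add 1h to convert from UTC-1).
Rina in UTC: 08:00-10:45, 11:30-14:30, 16:15-18:00 (subtract 3h to convert from UTC+3).
Ugo ∩ Zara: 09:15-11:00, 11:30-13:00.
Ugo ∩ Zara ∩ Rina: 09:15-10:45, 11:30-13:00.
Summing the common windows: 90 + 90 = 180 minutes.

180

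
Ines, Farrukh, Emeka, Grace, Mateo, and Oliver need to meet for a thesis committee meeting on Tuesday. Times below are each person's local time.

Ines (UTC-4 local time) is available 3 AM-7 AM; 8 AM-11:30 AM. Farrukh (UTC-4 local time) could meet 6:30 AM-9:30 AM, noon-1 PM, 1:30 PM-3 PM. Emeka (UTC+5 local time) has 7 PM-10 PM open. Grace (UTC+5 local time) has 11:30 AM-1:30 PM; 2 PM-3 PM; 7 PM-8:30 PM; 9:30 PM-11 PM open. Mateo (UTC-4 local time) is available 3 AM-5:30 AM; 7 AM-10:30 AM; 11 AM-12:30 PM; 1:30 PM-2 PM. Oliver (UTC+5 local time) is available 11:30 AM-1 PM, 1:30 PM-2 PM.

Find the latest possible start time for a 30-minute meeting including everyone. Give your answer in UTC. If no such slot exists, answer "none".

none

Ines in UTC: 07:00-11:00, 12:00-15:30 (add 4h to convert from UTC-4).
Farrukh in UTC: 10:30-13:30, 16:00-17:00, 17:30-19:00 (add 4h to convert from UTC-4).
Emeka in UTC: 14:00-17:00 (subtract 5h to convert from UTC+5).
Grace in UTC: 06:30-08:30, 09:00-10:00, 14:00-15:30, 16:30-18:00 (subtract 5h to convert from UTC+5).
Mateo in UTC: 07:00-09:30, 11:00-14:30, 15:00-16:30, 17:30-18:00 (add 4h to convert from UTC-4).
Oliver in UTC: 06:30-08:00, 08:30-09:00 (subtract 5h to convert from UTC+5).
Ines ∩ Farrukh: 10:30-11:00, 12:00-13:30.
Ines ∩ Farrukh ∩ Emeka: ∅.
Ines ∩ Farrukh ∩ Emeka ∩ Grace: ∅.
Ines ∩ Farrukh ∩ Emeka ∩ Grace ∩ Mateo: ∅.
Ines ∩ Farrukh ∩ Emeka ∩ Grace ∩ Mateo ∩ Oliver: ∅.
There is no time when everyone is free.
No common window is at least 30 minutes long.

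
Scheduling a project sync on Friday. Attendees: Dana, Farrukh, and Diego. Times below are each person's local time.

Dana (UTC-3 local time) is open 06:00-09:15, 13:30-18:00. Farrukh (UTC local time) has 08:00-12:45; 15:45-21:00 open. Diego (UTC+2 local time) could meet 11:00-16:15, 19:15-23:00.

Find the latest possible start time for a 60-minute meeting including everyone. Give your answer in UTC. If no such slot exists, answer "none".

20:00

Dana in UTC: 09:00-12:15, 16:30-21:00 (add 3h to convert from UTC-3).
Farrukh in UTC: 08:00-12:45, 15:45-21:00.
Diego in UTC: 09:00-14:15, 17:15-21:00 (subtract 2h to convert from UTC+2).
Dana ∩ Farrukh: 09:00-12:15, 16:30-21:00.
Dana ∩ Farrukh ∩ Diego: 09:00-12:15, 17:15-21:00.
The last common window of at least 60 minutes is 17:15-21:00; a 60-minute meeting can start as late as 20:00 and still end by 21:00.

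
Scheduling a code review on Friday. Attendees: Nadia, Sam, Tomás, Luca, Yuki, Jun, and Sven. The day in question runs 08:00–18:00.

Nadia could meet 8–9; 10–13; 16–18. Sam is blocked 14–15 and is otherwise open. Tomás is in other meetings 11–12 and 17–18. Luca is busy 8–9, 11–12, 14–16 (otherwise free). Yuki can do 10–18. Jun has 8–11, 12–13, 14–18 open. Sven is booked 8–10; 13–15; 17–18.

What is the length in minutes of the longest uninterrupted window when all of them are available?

Nadia free: 08:00-09:00, 10:00-13:00, 16:00-18:00.
Sam free: 08:00-14:00, 15:00-18:00 (invert busy blocks within the working day).
Tomás free: 08:00-11:00, 12:00-17:00 (invert busy blocks within the working day).
Luca free: 09:00-11:00, 12:00-14:00, 16:00-18:00 (invert busy blocks within the working day).
Yuki free: 10:00-18:00.
Jun free: 08:00-11:00, 12:00-13:00, 14:00-18:00.
Sven free: 10:00-13:00, 15:00-17:00 (invert busy blocks within the working day).
Nadia ∩ Sam: 08:00-09:00, 10:00-13:00, 16:00-18:00.
Nadia ∩ Sam ∩ Tomás: 08:00-09:00, 10:00-11:00, 12:00-13:00, 16:00-17:00.
Nadia ∩ Sam ∩ Tomás ∩ Luca: 10:00-11:00, 12:00-13:00, 16:00-17:00.
Nadia ∩ Sam ∩ Tomás ∩ Luca ∩ Yuki: 10:00-11:00, 12:00-13:00, 16:00-17:00.
Nadia ∩ Sam ∩ Tomás ∩ Luca ∩ Yuki ∩ Jun: 10:00-11:00, 12:00-13:00, 16:00-17:00.
Nadia ∩ Sam ∩ Tomás ∩ Luca ∩ Yuki ∩ Jun ∩ Sven: 10:00-11:00, 12:00-13:00, 16:00-17:00.
The longest is 10:00-11:00 at 60 minutes.

60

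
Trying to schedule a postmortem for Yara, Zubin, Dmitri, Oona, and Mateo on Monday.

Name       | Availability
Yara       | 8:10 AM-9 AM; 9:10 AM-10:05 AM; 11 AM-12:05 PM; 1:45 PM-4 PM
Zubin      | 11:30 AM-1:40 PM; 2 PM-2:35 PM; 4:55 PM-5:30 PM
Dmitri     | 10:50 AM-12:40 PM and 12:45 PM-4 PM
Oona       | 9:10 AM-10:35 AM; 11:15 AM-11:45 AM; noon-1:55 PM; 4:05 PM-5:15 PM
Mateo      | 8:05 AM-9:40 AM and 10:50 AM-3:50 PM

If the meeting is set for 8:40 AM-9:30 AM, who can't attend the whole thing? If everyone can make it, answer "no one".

Yara: not fully free for 08:40-09:30. Zubin: not fully free for 08:40-09:30. Dmitri: not fully free for 08:40-09:30. Oona: not fully free for 08:40-09:30. Mateo: free for 08:40-09:30.

Dmitri, Oona, Yara, Zubin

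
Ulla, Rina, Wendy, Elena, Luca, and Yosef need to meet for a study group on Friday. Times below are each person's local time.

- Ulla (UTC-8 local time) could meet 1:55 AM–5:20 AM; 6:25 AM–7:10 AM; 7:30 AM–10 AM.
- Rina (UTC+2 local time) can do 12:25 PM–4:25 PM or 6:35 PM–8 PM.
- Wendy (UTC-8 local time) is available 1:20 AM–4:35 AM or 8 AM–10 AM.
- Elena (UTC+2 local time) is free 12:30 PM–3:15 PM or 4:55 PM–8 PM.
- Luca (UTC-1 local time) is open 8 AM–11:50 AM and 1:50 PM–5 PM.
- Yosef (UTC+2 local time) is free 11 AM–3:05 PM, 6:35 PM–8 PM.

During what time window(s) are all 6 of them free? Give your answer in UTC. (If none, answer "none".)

10:30-12:35, 16:35-18:00

Ulla in UTC: 09:55-13:20, 14:25-15:10, 15:30-18:00 (add 8h to convert from UTC-8).
Rina in UTC: 10:25-14:25, 16:35-18:00 (subtract 2h to convert from UTC+2).
Wendy in UTC: 09:20-12:35, 16:00-18:00 (add 8h to convert from UTC-8).
Elena in UTC: 10:30-13:15, 14:55-18:00 (subtract 2h to convert from UTC+2).
Luca in UTC: 09:00-12:50, 14:50-18:00 (add 1h to convert from UTC-1).
Yosef in UTC: 09:00-13:05, 16:35-18:00 (subtract 2h to convert from UTC+2).
Ulla ∩ Rina: 10:25-13:20, 16:35-18:00.
Ulla ∩ Rina ∩ Wendy: 10:25-12:35, 16:35-18:00.
Ulla ∩ Rina ∩ Wendy ∩ Elena: 10:30-12:35, 16:35-18:00.
Ulla ∩ Rina ∩ Wendy ∩ Elena ∩ Luca: 10:30-12:35, 16:35-18:00.
Ulla ∩ Rina ∩ Wendy ∩ Elena ∩ Luca ∩ Yosef: 10:30-12:35, 16:35-18:00.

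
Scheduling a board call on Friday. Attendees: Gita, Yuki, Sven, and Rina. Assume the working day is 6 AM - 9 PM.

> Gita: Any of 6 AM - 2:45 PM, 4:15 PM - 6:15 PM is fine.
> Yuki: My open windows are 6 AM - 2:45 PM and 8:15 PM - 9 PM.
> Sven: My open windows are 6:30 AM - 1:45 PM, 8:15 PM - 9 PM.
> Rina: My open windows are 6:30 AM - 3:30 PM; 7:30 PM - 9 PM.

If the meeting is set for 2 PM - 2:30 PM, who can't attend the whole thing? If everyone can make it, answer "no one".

Sven

Gita: free for 14:00-14:30. Yuki: free for 14:00-14:30. Sven: not fully free for 14:00-14:30. Rina: free for 14:00-14:30.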